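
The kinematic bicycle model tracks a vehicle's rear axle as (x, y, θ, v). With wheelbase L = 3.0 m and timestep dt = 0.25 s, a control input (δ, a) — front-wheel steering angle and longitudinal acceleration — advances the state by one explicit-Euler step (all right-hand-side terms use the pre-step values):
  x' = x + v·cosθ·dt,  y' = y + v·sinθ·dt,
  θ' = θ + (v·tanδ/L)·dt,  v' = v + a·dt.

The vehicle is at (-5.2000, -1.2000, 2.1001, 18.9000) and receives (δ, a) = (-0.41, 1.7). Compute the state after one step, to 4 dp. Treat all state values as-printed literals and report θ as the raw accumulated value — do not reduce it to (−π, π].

x' = -5.2000 + 18.9000·cos(2.1001)·0.25 = -7.5858
y' = -1.2000 + 18.9000·sin(2.1001)·0.25 = 2.8784
θ' = 2.1001 + (18.9000/3.0)·tan(-0.41)·0.25 = 1.4156
v' = 18.9000 + 1.7000·0.25 = 19.3250

(-7.5858, 2.8784, 1.4156, 19.3250)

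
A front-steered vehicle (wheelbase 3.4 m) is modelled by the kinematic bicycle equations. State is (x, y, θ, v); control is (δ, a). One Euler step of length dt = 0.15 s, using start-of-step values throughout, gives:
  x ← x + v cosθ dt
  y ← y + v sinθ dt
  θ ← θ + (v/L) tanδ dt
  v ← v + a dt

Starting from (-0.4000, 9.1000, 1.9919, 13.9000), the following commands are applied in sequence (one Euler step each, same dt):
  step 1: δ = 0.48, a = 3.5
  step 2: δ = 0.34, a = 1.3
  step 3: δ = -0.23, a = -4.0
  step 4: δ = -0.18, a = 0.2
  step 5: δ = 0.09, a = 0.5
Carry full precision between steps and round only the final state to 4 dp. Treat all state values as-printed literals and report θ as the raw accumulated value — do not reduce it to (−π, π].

after step 1 (δ=0.48, a=3.5): (-1.252281, 11.002851, 2.311157, 14.425000)
after step 2 (δ=0.34, a=1.3): (-2.711848, 12.600186, 2.536274, 14.620000)
after step 3 (δ=-0.23, a=-4.0): (-4.515197, 13.848056, 2.385252, 14.020000)
after step 4 (δ=-0.18, a=0.2): (-6.044818, 15.291271, 2.272698, 14.050000)
after step 5 (δ=0.09, a=0.5): (-7.405570, 16.900591, 2.328636, 14.125000)

(-7.4056, 16.9006, 2.3286, 14.1250)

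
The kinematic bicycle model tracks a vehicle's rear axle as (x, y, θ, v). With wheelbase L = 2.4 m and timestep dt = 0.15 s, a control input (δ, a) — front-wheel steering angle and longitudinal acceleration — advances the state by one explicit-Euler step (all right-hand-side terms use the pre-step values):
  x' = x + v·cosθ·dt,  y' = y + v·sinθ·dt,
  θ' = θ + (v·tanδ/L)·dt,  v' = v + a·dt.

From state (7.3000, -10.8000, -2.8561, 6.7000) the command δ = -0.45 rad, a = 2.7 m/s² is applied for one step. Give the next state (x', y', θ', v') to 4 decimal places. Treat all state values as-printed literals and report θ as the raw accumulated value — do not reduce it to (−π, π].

x' = 7.3000 + 6.7000·cos(-2.8561)·0.15 = 6.3357
y' = -10.8000 + 6.7000·sin(-2.8561)·0.15 = -11.0830
θ' = -2.8561 + (6.7000/2.4)·tan(-0.45)·0.15 = -3.0584
v' = 6.7000 + 2.7000·0.15 = 7.1050

(6.3357, -11.0830, -3.0584, 7.1050)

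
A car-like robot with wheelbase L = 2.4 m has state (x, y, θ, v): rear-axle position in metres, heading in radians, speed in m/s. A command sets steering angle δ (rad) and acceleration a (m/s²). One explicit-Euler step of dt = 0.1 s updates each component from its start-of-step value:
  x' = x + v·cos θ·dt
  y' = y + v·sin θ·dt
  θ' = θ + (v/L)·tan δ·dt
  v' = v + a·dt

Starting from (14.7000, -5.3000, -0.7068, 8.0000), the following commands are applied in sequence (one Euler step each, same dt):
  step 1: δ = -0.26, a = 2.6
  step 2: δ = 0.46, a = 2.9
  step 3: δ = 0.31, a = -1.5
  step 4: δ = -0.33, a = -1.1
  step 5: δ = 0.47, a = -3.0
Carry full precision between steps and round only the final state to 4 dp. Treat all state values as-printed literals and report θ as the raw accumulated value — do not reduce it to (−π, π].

after step 1 (δ=-0.26, a=2.6): (15.308355, -5.819523, -0.795474, 8.260000)
after step 2 (δ=0.46, a=2.9): (15.886511, -6.409448, -0.624957, 8.550000)
after step 3 (δ=0.31, a=-1.5): (16.579906, -6.909677, -0.510840, 8.400000)
after step 4 (δ=-0.33, a=-1.1): (17.312666, -7.320361, -0.630724, 8.290000)
after step 5 (δ=0.47, a=-3.0): (17.982168, -7.809247, -0.455264, 7.990000)

(17.9822, -7.8092, -0.4553, 7.9900)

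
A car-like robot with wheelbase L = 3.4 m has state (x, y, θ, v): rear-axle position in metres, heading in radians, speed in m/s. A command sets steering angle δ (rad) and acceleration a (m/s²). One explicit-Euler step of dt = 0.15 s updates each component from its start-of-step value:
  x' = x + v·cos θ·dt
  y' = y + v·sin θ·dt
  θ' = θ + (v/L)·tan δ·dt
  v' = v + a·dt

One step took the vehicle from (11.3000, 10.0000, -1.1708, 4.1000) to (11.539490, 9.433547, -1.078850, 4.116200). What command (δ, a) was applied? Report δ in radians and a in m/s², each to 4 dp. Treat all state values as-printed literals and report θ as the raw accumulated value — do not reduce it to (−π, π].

δ = 0.4703, a = 0.1080

a = (v'−v)/dt = (0.016200)/0.15 = 0.1080
Δθ = θ'−θ = 0.091950;  (v·dt/L) = 4.1000·0.15/3.4 = 0.180882
tan δ = Δθ·L/(v·dt) = 0.508341  →  δ = 0.4703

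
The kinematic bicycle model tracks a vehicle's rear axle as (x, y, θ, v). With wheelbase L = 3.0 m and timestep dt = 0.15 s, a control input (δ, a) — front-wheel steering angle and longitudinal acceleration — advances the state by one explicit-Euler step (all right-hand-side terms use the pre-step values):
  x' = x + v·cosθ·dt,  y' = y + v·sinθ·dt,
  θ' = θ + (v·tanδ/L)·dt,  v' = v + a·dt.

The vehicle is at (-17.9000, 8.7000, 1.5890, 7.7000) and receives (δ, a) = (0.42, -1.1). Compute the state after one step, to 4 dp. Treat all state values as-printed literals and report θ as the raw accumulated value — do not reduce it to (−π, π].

x' = -17.9000 + 7.7000·cos(1.5890)·0.15 = -17.9210
y' = 8.7000 + 7.7000·sin(1.5890)·0.15 = 9.8548
θ' = 1.5890 + (7.7000/3.0)·tan(0.42)·0.15 = 1.7609
v' = 7.7000 − 1.1000·0.15 = 7.5350

(-17.9210, 9.8548, 1.7609, 7.5350)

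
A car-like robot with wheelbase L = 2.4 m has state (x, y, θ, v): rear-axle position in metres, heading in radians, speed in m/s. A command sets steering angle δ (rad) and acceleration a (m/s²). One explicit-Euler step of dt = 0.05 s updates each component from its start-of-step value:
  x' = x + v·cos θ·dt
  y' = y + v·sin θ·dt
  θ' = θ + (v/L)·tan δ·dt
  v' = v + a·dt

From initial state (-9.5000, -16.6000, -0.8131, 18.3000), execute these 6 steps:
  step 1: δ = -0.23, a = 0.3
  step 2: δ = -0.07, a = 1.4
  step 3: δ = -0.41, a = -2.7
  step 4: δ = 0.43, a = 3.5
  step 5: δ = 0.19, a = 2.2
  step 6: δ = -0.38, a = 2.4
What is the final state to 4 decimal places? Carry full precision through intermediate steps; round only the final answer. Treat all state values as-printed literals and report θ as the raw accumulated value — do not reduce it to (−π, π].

after step 1 (δ=-0.23, a=0.3): (-8.871166, -17.264675, -0.902367, 18.315000)
after step 2 (δ=-0.07, a=1.4): (-8.303627, -17.983352, -0.929120, 18.385000)
after step 3 (δ=-0.41, a=-2.7): (-7.753420, -18.719758, -1.095593, 18.250000)
after step 4 (δ=0.43, a=3.5): (-7.335933, -19.531153, -0.921222, 18.425000)
after step 5 (δ=0.19, a=2.2): (-6.778717, -20.264782, -0.847399, 18.535000)
after step 6 (δ=-0.38, a=2.4): (-6.165269, -20.959437, -1.001630, 18.655000)

(-6.1653, -20.9594, -1.0016, 18.6550)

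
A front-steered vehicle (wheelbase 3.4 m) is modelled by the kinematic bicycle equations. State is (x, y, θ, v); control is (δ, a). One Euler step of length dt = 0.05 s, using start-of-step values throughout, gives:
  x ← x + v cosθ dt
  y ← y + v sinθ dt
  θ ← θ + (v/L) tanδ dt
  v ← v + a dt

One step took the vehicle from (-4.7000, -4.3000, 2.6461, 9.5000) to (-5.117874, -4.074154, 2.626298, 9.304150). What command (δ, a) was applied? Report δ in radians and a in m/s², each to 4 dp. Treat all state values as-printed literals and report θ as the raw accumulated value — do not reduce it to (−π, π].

δ = -0.1408, a = -3.9170

a = (v'−v)/dt = (-0.195850)/0.05 = -3.9170
Δθ = θ'−θ = -0.019802;  (v·dt/L) = 9.5000·0.05/3.4 = 0.139706
tan δ = Δθ·L/(v·dt) = -0.141741  →  δ = -0.1408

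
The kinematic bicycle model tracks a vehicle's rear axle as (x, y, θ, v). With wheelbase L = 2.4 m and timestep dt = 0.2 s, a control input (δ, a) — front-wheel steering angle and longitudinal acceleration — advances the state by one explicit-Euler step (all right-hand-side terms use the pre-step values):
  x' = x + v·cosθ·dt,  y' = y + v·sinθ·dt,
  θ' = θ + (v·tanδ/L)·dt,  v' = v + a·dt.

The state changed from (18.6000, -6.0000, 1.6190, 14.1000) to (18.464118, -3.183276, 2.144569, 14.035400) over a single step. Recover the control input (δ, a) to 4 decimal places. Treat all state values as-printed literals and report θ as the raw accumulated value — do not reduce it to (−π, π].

a = (v'−v)/dt = (-0.064600)/0.2 = -0.3230
Δθ = θ'−θ = 0.525569;  (v·dt/L) = 14.1000·0.2/2.4 = 1.175000
tan δ = Δθ·L/(v·dt) = 0.447293  →  δ = 0.4206

δ = 0.4206, a = -0.3230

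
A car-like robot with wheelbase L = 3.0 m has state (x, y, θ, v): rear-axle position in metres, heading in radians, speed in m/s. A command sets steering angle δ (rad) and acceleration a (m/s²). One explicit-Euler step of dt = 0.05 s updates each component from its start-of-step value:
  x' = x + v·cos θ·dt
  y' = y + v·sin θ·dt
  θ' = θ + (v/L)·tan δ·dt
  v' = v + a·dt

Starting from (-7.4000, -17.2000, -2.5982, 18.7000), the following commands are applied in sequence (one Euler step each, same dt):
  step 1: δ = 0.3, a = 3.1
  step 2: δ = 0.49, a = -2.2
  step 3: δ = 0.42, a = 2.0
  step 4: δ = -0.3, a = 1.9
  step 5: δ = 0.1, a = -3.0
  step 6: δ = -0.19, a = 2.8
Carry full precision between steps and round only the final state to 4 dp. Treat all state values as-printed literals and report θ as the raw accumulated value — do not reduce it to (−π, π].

(-11.3777, -21.1245, -2.3204, 18.9300)

after step 1 (δ=0.3, a=3.1): (-8.200322, -17.683435, -2.501790, 18.855000)
after step 2 (δ=0.49, a=-2.2): (-8.956609, -18.246292, -2.334173, 18.745000)
after step 3 (δ=0.42, a=2.0): (-9.604591, -18.923460, -2.194656, 18.845000)
after step 4 (δ=-0.3, a=1.9): (-10.155027, -19.688218, -2.291814, 18.940000)
after step 5 (δ=0.1, a=-3.0): (-10.780189, -20.399543, -2.260141, 18.790000)
after step 6 (δ=-0.19, a=2.8): (-11.377741, -21.124520, -2.320369, 18.930000)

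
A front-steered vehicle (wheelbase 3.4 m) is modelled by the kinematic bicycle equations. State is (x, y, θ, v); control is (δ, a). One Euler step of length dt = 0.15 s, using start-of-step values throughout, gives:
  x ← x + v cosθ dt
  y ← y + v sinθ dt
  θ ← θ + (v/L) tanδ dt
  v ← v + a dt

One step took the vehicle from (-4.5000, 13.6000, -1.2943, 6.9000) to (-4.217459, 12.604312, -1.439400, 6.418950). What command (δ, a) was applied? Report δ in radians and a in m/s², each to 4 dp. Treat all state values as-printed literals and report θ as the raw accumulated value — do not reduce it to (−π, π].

δ = -0.4448, a = -3.2070

a = (v'−v)/dt = (-0.481050)/0.15 = -3.2070
Δθ = θ'−θ = -0.145100;  (v·dt/L) = 6.9000·0.15/3.4 = 0.304412
tan δ = Δθ·L/(v·dt) = -0.476657  →  δ = -0.4448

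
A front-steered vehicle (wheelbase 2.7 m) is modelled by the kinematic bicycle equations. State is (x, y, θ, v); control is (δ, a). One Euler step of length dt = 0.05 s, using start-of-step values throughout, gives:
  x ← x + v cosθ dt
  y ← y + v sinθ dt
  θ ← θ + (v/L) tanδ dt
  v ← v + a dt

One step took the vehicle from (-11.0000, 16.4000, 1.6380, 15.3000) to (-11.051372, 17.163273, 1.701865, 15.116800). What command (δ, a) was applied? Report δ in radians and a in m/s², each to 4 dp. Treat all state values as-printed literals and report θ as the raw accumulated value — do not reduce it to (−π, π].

δ = 0.2217, a = -3.6640

a = (v'−v)/dt = (-0.183200)/0.05 = -3.6640
Δθ = θ'−θ = 0.063865;  (v·dt/L) = 15.3000·0.05/2.7 = 0.283333
tan δ = Δθ·L/(v·dt) = 0.225406  →  δ = 0.2217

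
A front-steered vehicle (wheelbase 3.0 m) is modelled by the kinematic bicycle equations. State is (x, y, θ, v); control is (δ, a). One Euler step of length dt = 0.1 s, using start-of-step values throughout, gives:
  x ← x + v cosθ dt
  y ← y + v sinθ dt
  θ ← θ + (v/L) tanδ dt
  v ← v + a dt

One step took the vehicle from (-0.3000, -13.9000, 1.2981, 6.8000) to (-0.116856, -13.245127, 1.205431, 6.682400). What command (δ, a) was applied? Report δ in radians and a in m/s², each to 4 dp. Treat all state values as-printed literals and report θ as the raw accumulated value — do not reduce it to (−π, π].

δ = -0.3881, a = -1.1760

a = (v'−v)/dt = (-0.117600)/0.1 = -1.1760
Δθ = θ'−θ = -0.092669;  (v·dt/L) = 6.8000·0.1/3.0 = 0.226667
tan δ = Δθ·L/(v·dt) = -0.408834  →  δ = -0.3881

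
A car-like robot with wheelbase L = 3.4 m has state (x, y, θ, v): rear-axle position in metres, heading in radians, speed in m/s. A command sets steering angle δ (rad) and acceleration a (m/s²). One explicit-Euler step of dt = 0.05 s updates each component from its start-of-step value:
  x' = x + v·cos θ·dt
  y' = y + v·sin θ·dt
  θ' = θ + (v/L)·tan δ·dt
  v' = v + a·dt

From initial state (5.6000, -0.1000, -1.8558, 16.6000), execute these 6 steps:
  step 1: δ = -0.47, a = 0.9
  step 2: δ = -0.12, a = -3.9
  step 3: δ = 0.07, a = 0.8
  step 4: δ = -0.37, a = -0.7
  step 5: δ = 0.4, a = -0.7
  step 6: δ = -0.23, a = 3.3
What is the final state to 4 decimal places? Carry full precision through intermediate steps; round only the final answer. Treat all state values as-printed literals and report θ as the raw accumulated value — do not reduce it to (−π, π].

after step 1 (δ=-0.47, a=0.9): (5.366636, -0.896518, -1.979803, 16.645000)
after step 2 (δ=-0.12, a=-3.9): (5.035652, -1.660121, -2.009319, 16.450000)
after step 3 (δ=0.07, a=0.8): (4.686416, -2.404796, -1.992357, 16.490000)
after step 4 (δ=-0.37, a=-0.7): (4.349043, -3.157112, -2.086414, 16.455000)
after step 5 (δ=0.4, a=-0.7): (3.943368, -3.872895, -1.984104, 16.420000)
after step 6 (δ=-0.23, a=3.3): (3.613621, -4.624765, -2.040643, 16.585000)

(3.6136, -4.6248, -2.0406, 16.5850)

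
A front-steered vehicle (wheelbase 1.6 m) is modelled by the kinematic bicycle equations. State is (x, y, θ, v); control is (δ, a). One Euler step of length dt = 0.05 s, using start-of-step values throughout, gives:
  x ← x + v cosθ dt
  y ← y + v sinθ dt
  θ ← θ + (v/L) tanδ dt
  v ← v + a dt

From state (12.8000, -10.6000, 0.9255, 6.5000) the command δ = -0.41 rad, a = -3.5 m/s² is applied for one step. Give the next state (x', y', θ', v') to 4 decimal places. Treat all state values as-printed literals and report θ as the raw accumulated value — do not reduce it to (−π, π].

x' = 12.8000 + 6.5000·cos(0.9255)·0.05 = 12.9955
y' = -10.6000 + 6.5000·sin(0.9255)·0.05 = -10.3404
θ' = 0.9255 + (6.5000/1.6)·tan(-0.41)·0.05 = 0.8372
v' = 6.5000 − 3.5000·0.05 = 6.3250

(12.9955, -10.3404, 0.8372, 6.3250)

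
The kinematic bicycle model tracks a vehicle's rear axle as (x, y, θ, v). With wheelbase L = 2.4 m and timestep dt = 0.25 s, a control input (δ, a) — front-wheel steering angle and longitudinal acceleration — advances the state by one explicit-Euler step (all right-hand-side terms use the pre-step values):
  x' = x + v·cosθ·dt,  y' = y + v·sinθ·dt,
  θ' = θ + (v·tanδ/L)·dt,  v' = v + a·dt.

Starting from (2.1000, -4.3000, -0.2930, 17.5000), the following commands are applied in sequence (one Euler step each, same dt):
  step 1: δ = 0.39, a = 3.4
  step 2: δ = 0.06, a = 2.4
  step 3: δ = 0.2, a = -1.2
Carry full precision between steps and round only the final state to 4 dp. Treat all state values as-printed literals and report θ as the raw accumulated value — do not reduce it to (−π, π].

(14.3922, -0.9811, 0.9713, 18.6500)

after step 1 (δ=0.39, a=3.4): (6.288545, -5.563612, 0.456319, 18.350000)
after step 2 (δ=0.06, a=2.4): (10.406655, -3.542146, 0.571144, 18.950000)
after step 3 (δ=0.2, a=-1.2): (14.392233, -0.981077, 0.971285, 18.650000)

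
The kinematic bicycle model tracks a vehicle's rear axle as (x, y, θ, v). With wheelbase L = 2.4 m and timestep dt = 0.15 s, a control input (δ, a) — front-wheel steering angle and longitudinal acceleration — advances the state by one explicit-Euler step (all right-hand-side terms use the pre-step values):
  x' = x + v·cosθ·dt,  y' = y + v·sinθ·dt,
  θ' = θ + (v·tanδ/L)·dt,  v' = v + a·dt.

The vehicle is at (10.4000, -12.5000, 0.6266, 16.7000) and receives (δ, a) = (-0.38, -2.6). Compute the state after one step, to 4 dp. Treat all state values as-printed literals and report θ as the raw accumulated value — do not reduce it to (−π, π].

x' = 10.4000 + 16.7000·cos(0.6266)·0.15 = 12.4291
y' = -12.5000 + 16.7000·sin(0.6266)·0.15 = -11.0311
θ' = 0.6266 + (16.7000/2.4)·tan(-0.38)·0.15 = 0.2097
v' = 16.7000 − 2.6000·0.15 = 16.3100

(12.4291, -11.0311, 0.2097, 16.3100)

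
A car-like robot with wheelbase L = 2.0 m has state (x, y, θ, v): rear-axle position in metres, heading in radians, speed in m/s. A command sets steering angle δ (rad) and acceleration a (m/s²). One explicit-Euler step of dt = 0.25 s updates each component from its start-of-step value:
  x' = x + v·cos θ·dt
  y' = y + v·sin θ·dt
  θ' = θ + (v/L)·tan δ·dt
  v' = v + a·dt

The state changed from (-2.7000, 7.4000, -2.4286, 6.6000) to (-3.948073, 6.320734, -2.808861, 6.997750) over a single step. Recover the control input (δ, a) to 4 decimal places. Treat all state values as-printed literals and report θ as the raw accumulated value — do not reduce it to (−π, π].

δ = -0.4319, a = 1.5910

a = (v'−v)/dt = (0.397750)/0.25 = 1.5910
Δθ = θ'−θ = -0.380261;  (v·dt/L) = 6.6000·0.25/2.0 = 0.825000
tan δ = Δθ·L/(v·dt) = -0.460922  →  δ = -0.4319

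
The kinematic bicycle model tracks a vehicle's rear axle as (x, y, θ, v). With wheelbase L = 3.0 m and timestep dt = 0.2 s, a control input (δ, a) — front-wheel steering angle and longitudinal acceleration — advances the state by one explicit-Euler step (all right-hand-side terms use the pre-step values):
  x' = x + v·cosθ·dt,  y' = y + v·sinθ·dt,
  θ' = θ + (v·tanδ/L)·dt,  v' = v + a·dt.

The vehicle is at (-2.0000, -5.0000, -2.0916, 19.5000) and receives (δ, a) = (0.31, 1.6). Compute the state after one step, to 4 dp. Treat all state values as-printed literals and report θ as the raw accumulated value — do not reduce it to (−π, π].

x' = -2.0000 + 19.5000·cos(-2.0916)·0.2 = -3.9406
y' = -5.0000 + 19.5000·sin(-2.0916)·0.2 = -8.3829
θ' = -2.0916 + (19.5000/3.0)·tan(0.31)·0.2 = -1.6752
v' = 19.5000 + 1.6000·0.2 = 19.8200

(-3.9406, -8.3829, -1.6752, 19.8200)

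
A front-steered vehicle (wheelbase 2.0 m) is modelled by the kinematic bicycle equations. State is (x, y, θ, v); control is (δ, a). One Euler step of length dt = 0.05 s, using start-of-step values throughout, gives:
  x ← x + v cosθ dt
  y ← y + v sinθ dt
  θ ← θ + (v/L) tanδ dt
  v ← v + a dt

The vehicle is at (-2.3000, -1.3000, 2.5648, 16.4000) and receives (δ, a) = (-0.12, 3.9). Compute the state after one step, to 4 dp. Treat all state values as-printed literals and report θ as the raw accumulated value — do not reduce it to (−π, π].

x' = -2.3000 + 16.4000·cos(2.5648)·0.05 = -2.9873
y' = -1.3000 + 16.4000·sin(2.5648)·0.05 = -0.8528
θ' = 2.5648 + (16.4000/2.0)·tan(-0.12)·0.05 = 2.5154
v' = 16.4000 + 3.9000·0.05 = 16.5950

(-2.9873, -0.8528, 2.5154, 16.5950)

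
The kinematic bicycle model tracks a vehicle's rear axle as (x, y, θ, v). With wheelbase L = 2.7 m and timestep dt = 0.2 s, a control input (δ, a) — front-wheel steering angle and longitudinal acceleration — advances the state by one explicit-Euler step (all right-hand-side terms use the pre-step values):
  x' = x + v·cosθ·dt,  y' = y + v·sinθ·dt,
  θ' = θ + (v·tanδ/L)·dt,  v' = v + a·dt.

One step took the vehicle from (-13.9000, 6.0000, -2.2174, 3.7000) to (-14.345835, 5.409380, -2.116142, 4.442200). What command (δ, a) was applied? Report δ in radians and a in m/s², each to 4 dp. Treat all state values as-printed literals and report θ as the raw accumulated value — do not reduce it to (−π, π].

a = (v'−v)/dt = (0.742200)/0.2 = 3.7110
Δθ = θ'−θ = 0.101258;  (v·dt/L) = 3.7000·0.2/2.7 = 0.274074
tan δ = Δθ·L/(v·dt) = 0.369455  →  δ = 0.3539

δ = 0.3539, a = 3.7110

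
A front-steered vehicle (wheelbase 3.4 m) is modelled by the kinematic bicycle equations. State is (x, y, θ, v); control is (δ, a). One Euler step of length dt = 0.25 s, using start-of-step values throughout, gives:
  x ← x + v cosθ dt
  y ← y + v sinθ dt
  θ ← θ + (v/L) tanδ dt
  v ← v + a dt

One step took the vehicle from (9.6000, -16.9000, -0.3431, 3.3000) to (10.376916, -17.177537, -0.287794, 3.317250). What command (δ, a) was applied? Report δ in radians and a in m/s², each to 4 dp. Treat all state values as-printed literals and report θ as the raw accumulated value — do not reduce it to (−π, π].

a = (v'−v)/dt = (0.017250)/0.25 = 0.0690
Δθ = θ'−θ = 0.055306;  (v·dt/L) = 3.3000·0.25/3.4 = 0.242647
tan δ = Δθ·L/(v·dt) = 0.227928  →  δ = 0.2241

δ = 0.2241, a = 0.0690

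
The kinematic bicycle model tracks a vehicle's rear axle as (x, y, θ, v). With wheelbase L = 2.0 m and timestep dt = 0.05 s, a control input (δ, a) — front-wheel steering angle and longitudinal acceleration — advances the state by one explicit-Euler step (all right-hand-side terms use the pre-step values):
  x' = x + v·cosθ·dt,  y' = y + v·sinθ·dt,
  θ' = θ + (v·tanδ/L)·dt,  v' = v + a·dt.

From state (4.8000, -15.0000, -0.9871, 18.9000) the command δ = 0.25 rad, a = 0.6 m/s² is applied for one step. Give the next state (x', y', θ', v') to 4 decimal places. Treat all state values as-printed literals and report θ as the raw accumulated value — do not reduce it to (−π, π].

x' = 4.8000 + 18.9000·cos(-0.9871)·0.05 = 5.3208
y' = -15.0000 + 18.9000·sin(-0.9871)·0.05 = -15.7885
θ' = -0.9871 + (18.9000/2.0)·tan(0.25)·0.05 = -0.8665
v' = 18.9000 + 0.6000·0.05 = 18.9300

(5.3208, -15.7885, -0.8665, 18.9300)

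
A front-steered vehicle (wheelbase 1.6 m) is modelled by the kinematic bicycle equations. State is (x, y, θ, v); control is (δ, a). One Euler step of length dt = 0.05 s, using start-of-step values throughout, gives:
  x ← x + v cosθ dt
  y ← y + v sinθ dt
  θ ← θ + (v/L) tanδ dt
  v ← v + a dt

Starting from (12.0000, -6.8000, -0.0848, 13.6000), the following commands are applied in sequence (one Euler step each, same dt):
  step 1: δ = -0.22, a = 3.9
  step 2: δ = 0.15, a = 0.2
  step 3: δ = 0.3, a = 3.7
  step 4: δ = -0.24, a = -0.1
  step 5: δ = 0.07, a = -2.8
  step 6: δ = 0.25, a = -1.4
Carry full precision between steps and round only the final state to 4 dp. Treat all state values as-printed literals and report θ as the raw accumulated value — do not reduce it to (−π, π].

after step 1 (δ=-0.22, a=3.9): (12.677557, -6.857595, -0.179838, 13.795000)
after step 2 (δ=0.15, a=0.2): (13.356183, -6.980971, -0.114685, 13.805000)
after step 3 (δ=0.3, a=3.7): (14.041898, -7.059959, 0.018765, 13.990000)
after step 4 (δ=-0.24, a=-0.1): (14.741275, -7.046833, -0.088222, 13.985000)
after step 5 (δ=0.07, a=-2.8): (15.437806, -7.108443, -0.057580, 13.845000)
after step 6 (δ=0.25, a=-1.4): (16.128909, -7.148281, 0.052895, 13.775000)

(16.1289, -7.1483, 0.0529, 13.7750)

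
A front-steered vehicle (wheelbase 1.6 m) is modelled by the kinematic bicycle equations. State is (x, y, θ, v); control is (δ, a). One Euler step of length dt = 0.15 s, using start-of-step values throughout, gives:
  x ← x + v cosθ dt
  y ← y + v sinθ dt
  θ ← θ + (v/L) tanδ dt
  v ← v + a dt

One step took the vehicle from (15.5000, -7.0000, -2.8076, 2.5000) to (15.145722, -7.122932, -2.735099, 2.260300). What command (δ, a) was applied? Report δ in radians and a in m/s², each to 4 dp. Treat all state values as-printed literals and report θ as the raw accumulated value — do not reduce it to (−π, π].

a = (v'−v)/dt = (-0.239700)/0.15 = -1.5980
Δθ = θ'−θ = 0.072501;  (v·dt/L) = 2.5000·0.15/1.6 = 0.234375
tan δ = Δθ·L/(v·dt) = 0.309338  →  δ = 0.3000

δ = 0.3000, a = -1.5980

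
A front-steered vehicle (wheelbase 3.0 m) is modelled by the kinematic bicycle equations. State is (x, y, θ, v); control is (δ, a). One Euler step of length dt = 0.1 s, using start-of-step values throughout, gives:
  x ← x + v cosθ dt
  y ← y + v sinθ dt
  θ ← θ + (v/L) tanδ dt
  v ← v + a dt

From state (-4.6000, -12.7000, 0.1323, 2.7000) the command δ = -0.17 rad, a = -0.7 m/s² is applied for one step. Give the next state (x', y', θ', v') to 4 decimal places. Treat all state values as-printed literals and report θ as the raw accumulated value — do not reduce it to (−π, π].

(-4.3324, -12.6644, 0.1169, 2.6300)

x' = -4.6000 + 2.7000·cos(0.1323)·0.1 = -4.3324
y' = -12.7000 + 2.7000·sin(0.1323)·0.1 = -12.6644
θ' = 0.1323 + (2.7000/3.0)·tan(-0.17)·0.1 = 0.1169
v' = 2.7000 − 0.7000·0.1 = 2.6300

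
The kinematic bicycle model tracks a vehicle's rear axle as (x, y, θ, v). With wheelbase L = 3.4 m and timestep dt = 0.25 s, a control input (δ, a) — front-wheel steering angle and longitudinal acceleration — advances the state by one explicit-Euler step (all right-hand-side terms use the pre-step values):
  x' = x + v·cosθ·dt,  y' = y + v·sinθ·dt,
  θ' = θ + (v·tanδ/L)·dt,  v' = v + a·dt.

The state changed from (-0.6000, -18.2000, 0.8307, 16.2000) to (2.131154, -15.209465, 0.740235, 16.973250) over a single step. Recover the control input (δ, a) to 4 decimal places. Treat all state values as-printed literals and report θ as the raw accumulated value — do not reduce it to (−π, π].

δ = -0.0758, a = 3.0930

a = (v'−v)/dt = (0.773250)/0.25 = 3.0930
Δθ = θ'−θ = -0.090465;  (v·dt/L) = 16.2000·0.25/3.4 = 1.191176
tan δ = Δθ·L/(v·dt) = -0.075946  →  δ = -0.0758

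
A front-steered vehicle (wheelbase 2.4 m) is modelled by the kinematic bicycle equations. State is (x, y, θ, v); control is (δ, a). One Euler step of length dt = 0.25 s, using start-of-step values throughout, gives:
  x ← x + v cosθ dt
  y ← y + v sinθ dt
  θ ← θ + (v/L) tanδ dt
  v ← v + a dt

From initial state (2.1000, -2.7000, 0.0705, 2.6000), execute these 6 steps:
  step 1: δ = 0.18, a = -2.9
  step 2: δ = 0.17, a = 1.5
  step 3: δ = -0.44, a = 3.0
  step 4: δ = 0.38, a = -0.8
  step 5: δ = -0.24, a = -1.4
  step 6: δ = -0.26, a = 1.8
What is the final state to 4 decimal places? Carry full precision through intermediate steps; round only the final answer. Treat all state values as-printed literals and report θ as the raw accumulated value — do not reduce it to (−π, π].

after step 1 (δ=0.18, a=-2.9): (2.748385, -2.654213, 0.119783, 1.875000)
after step 2 (δ=0.17, a=1.5): (3.213777, -2.598199, 0.153310, 2.250000)
after step 3 (δ=-0.44, a=3.0): (3.769679, -2.512299, 0.042971, 3.000000)
after step 4 (δ=0.38, a=-0.8): (4.518987, -2.480081, 0.167787, 2.800000)
after step 5 (δ=-0.24, a=-1.4): (5.209156, -2.363180, 0.096412, 2.450000)
after step 6 (δ=-0.26, a=1.8): (5.818812, -2.304219, 0.028521, 2.900000)

(5.8188, -2.3042, 0.0285, 2.9000)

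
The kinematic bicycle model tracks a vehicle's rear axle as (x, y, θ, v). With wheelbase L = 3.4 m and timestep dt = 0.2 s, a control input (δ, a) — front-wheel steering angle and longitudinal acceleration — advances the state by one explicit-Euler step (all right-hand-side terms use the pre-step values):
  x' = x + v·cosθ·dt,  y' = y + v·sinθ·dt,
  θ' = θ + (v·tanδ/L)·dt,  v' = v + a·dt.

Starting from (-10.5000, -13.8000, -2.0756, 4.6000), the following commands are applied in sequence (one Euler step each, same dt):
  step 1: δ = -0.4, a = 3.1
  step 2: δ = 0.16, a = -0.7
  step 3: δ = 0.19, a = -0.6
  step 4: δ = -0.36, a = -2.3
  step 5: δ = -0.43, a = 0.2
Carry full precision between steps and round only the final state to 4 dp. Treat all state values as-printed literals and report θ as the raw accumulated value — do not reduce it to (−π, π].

after step 1 (δ=-0.4, a=3.1): (-10.944945, -14.605248, -2.190003, 5.220000)
after step 2 (δ=0.16, a=-0.7): (-11.550871, -15.455418, -2.140450, 5.080000)
after step 3 (δ=0.19, a=-0.6): (-12.098841, -16.310979, -2.082980, 4.960000)
after step 4 (δ=-0.36, a=-2.3): (-12.585002, -17.175682, -2.192801, 4.500000)
after step 5 (δ=-0.43, a=0.2): (-13.109401, -17.907123, -2.314201, 4.540000)

(-13.1094, -17.9071, -2.3142, 4.5400)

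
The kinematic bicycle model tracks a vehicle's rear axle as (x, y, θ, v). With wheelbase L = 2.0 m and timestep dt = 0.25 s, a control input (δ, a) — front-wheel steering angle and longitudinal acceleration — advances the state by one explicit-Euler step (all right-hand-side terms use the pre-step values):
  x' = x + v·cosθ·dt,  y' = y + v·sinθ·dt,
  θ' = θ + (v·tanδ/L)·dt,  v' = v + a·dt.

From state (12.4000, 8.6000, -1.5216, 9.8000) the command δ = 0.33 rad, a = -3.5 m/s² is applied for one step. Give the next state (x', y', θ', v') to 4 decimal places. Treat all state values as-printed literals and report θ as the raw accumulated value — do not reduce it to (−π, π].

(12.5205, 6.1530, -1.1020, 8.9250)

x' = 12.4000 + 9.8000·cos(-1.5216)·0.25 = 12.5205
y' = 8.6000 + 9.8000·sin(-1.5216)·0.25 = 6.1530
θ' = -1.5216 + (9.8000/2.0)·tan(0.33)·0.25 = -1.1020
v' = 9.8000 − 3.5000·0.25 = 8.9250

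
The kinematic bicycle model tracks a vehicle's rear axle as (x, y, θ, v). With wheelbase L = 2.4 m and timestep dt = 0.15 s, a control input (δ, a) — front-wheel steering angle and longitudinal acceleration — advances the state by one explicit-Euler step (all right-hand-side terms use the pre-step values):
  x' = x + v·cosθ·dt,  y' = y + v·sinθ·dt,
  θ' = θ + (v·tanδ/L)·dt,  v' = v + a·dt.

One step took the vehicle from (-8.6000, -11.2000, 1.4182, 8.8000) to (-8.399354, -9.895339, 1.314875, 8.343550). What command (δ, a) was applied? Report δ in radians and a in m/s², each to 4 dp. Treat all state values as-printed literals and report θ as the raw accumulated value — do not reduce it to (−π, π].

a = (v'−v)/dt = (-0.456450)/0.15 = -3.0430
Δθ = θ'−θ = -0.103325;  (v·dt/L) = 8.8000·0.15/2.4 = 0.550000
tan δ = Δθ·L/(v·dt) = -0.187864  →  δ = -0.1857

δ = -0.1857, a = -3.0430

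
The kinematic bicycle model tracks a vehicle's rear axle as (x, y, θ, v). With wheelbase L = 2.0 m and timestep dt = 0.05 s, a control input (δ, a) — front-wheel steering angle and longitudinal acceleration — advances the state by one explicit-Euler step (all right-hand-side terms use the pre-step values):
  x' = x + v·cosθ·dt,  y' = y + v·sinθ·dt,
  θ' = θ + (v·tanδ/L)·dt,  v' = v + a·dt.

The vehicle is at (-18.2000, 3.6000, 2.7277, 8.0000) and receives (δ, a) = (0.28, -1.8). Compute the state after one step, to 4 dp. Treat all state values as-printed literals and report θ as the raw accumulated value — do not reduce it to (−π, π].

x' = -18.2000 + 8.0000·cos(2.7277)·0.05 = -18.5662
y' = 3.6000 + 8.0000·sin(2.7277)·0.05 = 3.7609
θ' = 2.7277 + (8.0000/2.0)·tan(0.28)·0.05 = 2.7852
v' = 8.0000 − 1.8000·0.05 = 7.9100

(-18.5662, 3.7609, 2.7852, 7.9100)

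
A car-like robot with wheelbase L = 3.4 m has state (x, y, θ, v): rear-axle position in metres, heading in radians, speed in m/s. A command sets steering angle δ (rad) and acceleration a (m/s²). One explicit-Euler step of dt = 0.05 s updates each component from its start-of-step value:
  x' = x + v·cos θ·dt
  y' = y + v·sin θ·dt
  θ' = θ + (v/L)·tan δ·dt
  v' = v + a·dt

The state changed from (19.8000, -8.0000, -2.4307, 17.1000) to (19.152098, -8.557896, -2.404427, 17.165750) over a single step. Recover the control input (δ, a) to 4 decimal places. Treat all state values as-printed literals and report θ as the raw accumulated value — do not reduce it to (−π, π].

δ = 0.1041, a = 1.3150

a = (v'−v)/dt = (0.065750)/0.05 = 1.3150
Δθ = θ'−θ = 0.026273;  (v·dt/L) = 17.1000·0.05/3.4 = 0.251471
tan δ = Δθ·L/(v·dt) = 0.104477  →  δ = 0.1041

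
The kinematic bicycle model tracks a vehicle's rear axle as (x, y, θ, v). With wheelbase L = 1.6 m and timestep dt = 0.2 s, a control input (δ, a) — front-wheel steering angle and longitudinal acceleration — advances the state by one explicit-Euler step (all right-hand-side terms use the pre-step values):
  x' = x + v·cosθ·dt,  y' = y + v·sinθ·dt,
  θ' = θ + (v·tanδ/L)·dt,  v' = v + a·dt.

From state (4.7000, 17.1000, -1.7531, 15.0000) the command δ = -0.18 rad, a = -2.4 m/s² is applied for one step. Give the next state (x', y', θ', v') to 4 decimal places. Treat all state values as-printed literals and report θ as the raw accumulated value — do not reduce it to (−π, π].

(4.1561, 14.1497, -2.0943, 14.5200)

x' = 4.7000 + 15.0000·cos(-1.7531)·0.2 = 4.1561
y' = 17.1000 + 15.0000·sin(-1.7531)·0.2 = 14.1497
θ' = -1.7531 + (15.0000/1.6)·tan(-0.18)·0.2 = -2.0943
v' = 15.0000 − 2.4000·0.2 = 14.5200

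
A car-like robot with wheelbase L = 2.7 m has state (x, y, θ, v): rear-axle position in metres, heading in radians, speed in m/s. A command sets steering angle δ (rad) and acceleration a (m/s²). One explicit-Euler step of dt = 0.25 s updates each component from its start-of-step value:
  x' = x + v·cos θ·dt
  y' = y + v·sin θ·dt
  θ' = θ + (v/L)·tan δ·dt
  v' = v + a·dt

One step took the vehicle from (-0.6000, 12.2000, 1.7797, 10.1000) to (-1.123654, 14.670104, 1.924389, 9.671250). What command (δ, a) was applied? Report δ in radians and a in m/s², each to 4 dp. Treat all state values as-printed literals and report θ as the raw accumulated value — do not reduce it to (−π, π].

δ = 0.1535, a = -1.7150

a = (v'−v)/dt = (-0.428750)/0.25 = -1.7150
Δθ = θ'−θ = 0.144689;  (v·dt/L) = 10.1000·0.25/2.7 = 0.935185
tan δ = Δθ·L/(v·dt) = 0.154717  →  δ = 0.1535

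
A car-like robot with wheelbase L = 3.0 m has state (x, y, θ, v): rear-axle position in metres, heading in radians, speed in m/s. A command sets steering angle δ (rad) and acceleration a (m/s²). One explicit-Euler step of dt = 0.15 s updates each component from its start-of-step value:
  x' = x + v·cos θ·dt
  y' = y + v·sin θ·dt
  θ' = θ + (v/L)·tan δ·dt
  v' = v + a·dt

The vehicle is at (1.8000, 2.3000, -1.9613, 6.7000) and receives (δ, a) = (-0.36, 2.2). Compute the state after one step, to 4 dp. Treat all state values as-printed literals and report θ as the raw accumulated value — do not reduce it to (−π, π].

x' = 1.8000 + 6.7000·cos(-1.9613)·0.15 = 1.4174
y' = 2.3000 + 6.7000·sin(-1.9613)·0.15 = 1.3707
θ' = -1.9613 + (6.7000/3.0)·tan(-0.36)·0.15 = -2.0874
v' = 6.7000 + 2.2000·0.15 = 7.0300

(1.4174, 1.3707, -2.0874, 7.0300)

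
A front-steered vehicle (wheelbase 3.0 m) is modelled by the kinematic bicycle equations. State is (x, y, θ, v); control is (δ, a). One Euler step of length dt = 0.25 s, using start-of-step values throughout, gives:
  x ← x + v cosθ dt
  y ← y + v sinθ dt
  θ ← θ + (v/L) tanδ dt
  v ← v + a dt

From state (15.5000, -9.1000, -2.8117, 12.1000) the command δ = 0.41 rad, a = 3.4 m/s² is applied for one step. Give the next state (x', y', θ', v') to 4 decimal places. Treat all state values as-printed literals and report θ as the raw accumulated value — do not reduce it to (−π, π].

(12.6381, -10.0799, -2.3734, 12.9500)

x' = 15.5000 + 12.1000·cos(-2.8117)·0.25 = 12.6381
y' = -9.1000 + 12.1000·sin(-2.8117)·0.25 = -10.0799
θ' = -2.8117 + (12.1000/3.0)·tan(0.41)·0.25 = -2.3734
v' = 12.1000 + 3.4000·0.25 = 12.9500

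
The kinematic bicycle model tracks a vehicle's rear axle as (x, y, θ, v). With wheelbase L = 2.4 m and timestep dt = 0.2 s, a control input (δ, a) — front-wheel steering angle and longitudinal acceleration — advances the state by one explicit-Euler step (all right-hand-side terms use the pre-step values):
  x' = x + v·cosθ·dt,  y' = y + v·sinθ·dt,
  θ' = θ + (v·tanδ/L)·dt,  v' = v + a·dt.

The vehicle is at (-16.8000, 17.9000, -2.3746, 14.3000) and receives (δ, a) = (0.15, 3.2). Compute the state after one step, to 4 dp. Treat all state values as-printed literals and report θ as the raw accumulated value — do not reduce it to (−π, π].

x' = -16.8000 + 14.3000·cos(-2.3746)·0.2 = -18.8592
y' = 17.9000 + 14.3000·sin(-2.3746)·0.2 = 15.9152
θ' = -2.3746 + (14.3000/2.4)·tan(0.15)·0.2 = -2.1945
v' = 14.3000 + 3.2000·0.2 = 14.9400

(-18.8592, 15.9152, -2.1945, 14.9400)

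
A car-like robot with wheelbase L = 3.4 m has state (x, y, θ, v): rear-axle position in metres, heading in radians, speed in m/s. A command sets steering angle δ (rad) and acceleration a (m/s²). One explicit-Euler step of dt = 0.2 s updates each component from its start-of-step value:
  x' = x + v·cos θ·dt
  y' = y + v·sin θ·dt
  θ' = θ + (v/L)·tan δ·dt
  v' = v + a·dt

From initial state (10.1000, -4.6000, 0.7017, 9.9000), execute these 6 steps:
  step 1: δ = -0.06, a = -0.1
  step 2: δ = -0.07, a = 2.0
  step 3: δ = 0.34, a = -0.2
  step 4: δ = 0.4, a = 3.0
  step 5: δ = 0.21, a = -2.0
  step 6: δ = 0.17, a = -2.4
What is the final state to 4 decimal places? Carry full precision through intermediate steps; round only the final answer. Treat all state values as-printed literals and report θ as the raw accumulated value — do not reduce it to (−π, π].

after step 1 (δ=-0.06, a=-0.1): (11.612217, -3.321876, 0.666717, 9.880000)
after step 2 (δ=-0.07, a=2.0): (13.165069, -2.099900, 0.625968, 10.280000)
after step 3 (δ=0.34, a=-0.2): (14.831244, -0.895326, 0.839875, 10.240000)
after step 4 (δ=0.4, a=3.0): (16.198399, 0.629531, 1.094545, 10.840000)
after step 5 (δ=0.21, a=-2.0): (17.192320, 2.556276, 1.230455, 10.440000)
after step 6 (δ=0.17, a=-2.4): (17.889312, 4.524510, 1.335873, 9.960000)

(17.8893, 4.5245, 1.3359, 9.9600)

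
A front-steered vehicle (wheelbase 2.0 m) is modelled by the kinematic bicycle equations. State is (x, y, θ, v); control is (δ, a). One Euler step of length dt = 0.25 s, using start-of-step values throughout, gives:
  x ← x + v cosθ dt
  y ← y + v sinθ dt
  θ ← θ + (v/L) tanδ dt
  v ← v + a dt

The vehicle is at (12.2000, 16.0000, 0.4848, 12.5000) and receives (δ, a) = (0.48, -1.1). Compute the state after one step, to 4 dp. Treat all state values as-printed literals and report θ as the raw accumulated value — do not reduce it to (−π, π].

(14.9649, 17.4563, 1.2983, 12.2250)

x' = 12.2000 + 12.5000·cos(0.4848)·0.25 = 14.9649
y' = 16.0000 + 12.5000·sin(0.4848)·0.25 = 17.4563
θ' = 0.4848 + (12.5000/2.0)·tan(0.48)·0.25 = 1.2983
v' = 12.5000 − 1.1000·0.25 = 12.2250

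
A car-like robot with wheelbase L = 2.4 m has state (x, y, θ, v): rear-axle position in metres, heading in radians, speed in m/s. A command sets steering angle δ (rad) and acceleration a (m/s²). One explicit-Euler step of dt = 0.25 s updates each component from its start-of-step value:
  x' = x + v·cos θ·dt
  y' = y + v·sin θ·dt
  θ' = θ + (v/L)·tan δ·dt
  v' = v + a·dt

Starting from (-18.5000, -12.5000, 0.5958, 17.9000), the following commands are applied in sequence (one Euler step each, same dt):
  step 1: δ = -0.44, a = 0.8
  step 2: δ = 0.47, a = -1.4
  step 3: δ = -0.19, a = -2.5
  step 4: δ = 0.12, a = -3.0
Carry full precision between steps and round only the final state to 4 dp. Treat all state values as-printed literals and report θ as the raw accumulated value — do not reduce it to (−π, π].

(-2.9236, -7.1253, 0.5352, 16.3750)

after step 1 (δ=-0.44, a=0.8): (-14.796043, -9.988759, -0.282010, 18.100000)
after step 2 (δ=0.47, a=-1.4): (-10.449789, -11.248005, 0.675718, 17.750000)
after step 3 (δ=-0.19, a=-2.5): (-6.987393, -8.472537, 0.320126, 17.125000)
after step 4 (δ=0.12, a=-3.0): (-2.923650, -7.125285, 0.535222, 16.375000)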